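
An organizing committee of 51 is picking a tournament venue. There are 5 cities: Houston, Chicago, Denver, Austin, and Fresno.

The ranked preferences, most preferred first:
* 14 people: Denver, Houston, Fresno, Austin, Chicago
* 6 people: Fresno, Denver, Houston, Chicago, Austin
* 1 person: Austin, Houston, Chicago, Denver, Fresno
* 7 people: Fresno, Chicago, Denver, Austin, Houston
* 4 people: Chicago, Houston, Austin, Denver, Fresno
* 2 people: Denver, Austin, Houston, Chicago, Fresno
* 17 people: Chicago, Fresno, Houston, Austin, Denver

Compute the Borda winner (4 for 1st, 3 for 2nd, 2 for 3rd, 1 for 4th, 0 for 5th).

Houston: 14×3 + 6×2 + 1×3 + 7×0 + 4×3 + 2×2 + 17×2 = 107
Chicago: 14×0 + 6×1 + 1×2 + 7×3 + 4×4 + 2×1 + 17×4 = 115
Denver: 14×4 + 6×3 + 1×1 + 7×2 + 4×1 + 2×4 + 17×0 = 101
Austin: 14×1 + 6×0 + 1×4 + 7×1 + 4×2 + 2×3 + 17×1 = 56
Fresno: 14×2 + 6×4 + 1×0 + 7×4 + 4×0 + 2×0 + 17×3 = 131

Fresno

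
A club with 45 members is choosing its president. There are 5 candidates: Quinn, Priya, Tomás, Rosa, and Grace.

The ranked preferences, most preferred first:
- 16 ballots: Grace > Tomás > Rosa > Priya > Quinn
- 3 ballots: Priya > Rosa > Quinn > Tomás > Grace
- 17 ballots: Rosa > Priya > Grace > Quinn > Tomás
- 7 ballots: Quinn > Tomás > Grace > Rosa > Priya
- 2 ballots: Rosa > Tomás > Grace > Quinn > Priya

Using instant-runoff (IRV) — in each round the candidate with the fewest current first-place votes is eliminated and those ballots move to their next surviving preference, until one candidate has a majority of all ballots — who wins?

Round 1: Quinn 7, Priya 3, Tomás 0, Rosa 19, Grace 16. Tomás eliminated.
Round 2: Quinn 7, Priya 3, Rosa 19, Grace 16. Priya eliminated.
Round 3: Quinn 7, Rosa 22, Grace 16. Quinn eliminated.
Round 4: Rosa 22, Grace 23. Grace has a majority (≥23).

Grace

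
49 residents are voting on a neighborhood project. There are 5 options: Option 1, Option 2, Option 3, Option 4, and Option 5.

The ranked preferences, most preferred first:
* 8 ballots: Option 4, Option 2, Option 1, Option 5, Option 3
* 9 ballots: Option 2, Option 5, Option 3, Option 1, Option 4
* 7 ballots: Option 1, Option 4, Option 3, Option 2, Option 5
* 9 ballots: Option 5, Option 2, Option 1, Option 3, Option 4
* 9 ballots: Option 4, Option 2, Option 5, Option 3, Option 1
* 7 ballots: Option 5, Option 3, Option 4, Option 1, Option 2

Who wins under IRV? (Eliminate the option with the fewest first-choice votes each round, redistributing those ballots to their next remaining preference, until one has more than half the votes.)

Round 1: Option 1 7, Option 2 9, Option 3 0, Option 4 17, Option 5 16. Option 3 eliminated.
Round 2: Option 1 7, Option 2 9, Option 4 17, Option 5 16. Option 1 eliminated.
Round 3: Option 2 9, Option 4 24, Option 5 16. Option 2 eliminated.
Round 4: Option 4 24, Option 5 25. Option 5 has a majority (≥25).

Option 5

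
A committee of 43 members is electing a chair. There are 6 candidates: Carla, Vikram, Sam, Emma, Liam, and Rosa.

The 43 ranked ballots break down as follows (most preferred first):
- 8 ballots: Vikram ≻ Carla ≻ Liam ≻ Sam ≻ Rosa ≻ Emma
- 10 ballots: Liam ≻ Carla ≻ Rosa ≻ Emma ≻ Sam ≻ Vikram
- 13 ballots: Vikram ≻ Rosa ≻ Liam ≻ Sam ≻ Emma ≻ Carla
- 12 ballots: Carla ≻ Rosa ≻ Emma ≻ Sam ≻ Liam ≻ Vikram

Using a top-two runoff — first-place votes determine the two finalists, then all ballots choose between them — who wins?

Round 1 first-place votes: Carla 12, Vikram 21, Sam 0, Emma 0, Liam 10, Rosa 0. Vikram and Carla advance.
Runoff: Vikram is ranked above Carla on 21 ballots, Carla above Vikram on 22.

Carla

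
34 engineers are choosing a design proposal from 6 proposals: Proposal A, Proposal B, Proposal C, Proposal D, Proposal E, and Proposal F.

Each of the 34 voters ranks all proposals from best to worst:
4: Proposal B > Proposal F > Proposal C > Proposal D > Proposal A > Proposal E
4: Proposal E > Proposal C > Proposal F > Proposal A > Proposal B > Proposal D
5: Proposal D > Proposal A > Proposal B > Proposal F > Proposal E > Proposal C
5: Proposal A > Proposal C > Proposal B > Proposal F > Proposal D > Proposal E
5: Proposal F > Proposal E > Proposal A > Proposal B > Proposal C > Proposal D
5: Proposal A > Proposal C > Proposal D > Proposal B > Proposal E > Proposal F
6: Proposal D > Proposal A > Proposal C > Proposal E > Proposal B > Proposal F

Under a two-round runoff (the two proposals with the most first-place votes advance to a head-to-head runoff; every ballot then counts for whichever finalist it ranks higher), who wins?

Round 1 first-place votes: Proposal A 10, Proposal B 4, Proposal C 0, Proposal D 11, Proposal E 4, Proposal F 5. Proposal D and Proposal A advance.
Runoff: Proposal D is ranked above Proposal A on 15 ballots, Proposal A above Proposal D on 19.

Proposal A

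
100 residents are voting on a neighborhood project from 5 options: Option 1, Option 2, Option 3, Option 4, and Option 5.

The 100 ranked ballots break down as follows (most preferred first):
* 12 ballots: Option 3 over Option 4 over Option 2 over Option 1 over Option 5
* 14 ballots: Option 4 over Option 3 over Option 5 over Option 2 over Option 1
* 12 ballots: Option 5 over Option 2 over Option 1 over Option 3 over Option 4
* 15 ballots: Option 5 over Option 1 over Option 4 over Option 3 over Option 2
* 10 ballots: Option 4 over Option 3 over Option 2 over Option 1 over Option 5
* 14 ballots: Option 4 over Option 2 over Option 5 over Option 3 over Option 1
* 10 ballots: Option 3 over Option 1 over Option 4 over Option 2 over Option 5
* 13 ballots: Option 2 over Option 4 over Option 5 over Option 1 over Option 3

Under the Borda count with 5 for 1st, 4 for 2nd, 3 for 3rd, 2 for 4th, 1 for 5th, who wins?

Option 4

Option 1: 12×2 + 14×1 + 12×3 + 15×4 + 10×2 + 14×1 + 10×4 + 13×2 = 234
Option 2: 12×3 + 14×2 + 12×4 + 15×1 + 10×3 + 14×4 + 10×2 + 13×5 = 298
Option 3: 12×5 + 14×4 + 12×2 + 15×2 + 10×4 + 14×2 + 10×5 + 13×1 = 301
Option 4: 12×4 + 14×5 + 12×1 + 15×3 + 10×5 + 14×5 + 10×3 + 13×4 = 377
Option 5: 12×1 + 14×3 + 12×5 + 15×5 + 10×1 + 14×3 + 10×1 + 13×3 = 290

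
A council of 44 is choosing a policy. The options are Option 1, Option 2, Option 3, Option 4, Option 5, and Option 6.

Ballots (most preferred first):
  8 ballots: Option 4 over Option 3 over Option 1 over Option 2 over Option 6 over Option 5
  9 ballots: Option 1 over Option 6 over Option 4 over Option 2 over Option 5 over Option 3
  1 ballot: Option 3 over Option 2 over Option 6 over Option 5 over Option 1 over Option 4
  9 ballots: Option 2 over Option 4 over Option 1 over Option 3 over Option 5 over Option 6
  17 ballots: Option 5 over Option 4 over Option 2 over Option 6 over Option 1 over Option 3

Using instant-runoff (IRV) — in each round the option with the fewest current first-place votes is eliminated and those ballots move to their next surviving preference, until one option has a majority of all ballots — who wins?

Round 1: Option 1 9, Option 2 9, Option 3 1, Option 4 8, Option 5 17, Option 6 0. Option 6 eliminated.
Round 2: Option 1 9, Option 2 9, Option 3 1, Option 4 8, Option 5 17. Option 3 eliminated.
Round 3: Option 1 9, Option 2 10, Option 4 8, Option 5 17. Option 4 eliminated.
Round 4: Option 1 17, Option 2 10, Option 5 17. Option 2 eliminated.
Round 5: Option 1 26, Option 5 18. Option 1 has a majority (≥23).

Option 1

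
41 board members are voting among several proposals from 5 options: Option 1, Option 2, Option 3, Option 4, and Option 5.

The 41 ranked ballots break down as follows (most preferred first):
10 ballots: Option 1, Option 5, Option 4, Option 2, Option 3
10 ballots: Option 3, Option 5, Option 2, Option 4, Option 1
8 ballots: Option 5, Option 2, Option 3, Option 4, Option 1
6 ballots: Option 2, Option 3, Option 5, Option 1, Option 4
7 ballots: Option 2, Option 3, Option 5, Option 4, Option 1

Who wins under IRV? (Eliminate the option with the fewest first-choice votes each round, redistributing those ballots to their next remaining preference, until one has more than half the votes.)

Round 1: Option 1 10, Option 2 13, Option 3 10, Option 4 0, Option 5 8. Option 4 eliminated.
Round 2: Option 1 10, Option 2 13, Option 3 10, Option 5 8. Option 5 eliminated.
Round 3: Option 1 10, Option 2 21, Option 3 10. Option 2 has a majority (≥21).

Option 2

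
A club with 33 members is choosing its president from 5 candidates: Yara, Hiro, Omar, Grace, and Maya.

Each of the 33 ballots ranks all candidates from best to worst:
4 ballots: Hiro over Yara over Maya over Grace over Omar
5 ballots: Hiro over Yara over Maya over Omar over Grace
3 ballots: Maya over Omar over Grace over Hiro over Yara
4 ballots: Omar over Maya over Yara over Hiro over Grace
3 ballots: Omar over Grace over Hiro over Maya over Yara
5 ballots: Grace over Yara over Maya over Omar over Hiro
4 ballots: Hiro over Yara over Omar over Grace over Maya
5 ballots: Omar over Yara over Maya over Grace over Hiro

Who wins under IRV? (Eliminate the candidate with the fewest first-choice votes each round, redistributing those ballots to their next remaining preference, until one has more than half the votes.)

Round 1: Yara 0, Hiro 13, Omar 12, Grace 5, Maya 3. Yara eliminated.
Round 2: Hiro 13, Omar 12, Grace 5, Maya 3. Maya eliminated.
Round 3: Hiro 13, Omar 15, Grace 5. Grace eliminated.
Round 4: Hiro 13, Omar 20. Omar has a majority (≥17).

Omar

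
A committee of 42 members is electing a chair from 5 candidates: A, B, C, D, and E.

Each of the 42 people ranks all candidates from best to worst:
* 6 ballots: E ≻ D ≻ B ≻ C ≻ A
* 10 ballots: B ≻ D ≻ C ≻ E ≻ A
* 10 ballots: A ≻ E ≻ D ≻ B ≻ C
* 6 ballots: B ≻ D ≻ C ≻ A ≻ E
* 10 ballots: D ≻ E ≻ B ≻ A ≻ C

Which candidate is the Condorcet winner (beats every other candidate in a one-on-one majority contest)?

D vs A: 32–10
D vs B: 26–16
D vs C: 42–0
D vs E: 26–16
D beats every other candidate.

D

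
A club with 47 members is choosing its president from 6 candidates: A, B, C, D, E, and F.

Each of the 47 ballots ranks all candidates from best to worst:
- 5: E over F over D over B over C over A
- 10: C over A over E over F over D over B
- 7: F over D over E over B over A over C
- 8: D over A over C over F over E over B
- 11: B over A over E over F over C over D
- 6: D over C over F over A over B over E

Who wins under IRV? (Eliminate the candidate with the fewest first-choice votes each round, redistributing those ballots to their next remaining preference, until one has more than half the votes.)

Round 1: A 0, B 11, C 10, D 14, E 5, F 7. A eliminated.
Round 2: B 11, C 10, D 14, E 5, F 7. E eliminated.
Round 3: B 11, C 10, D 14, F 12. C eliminated.
Round 4: B 11, D 14, F 22. B eliminated.
Round 5: D 14, F 33. F has a majority (≥24).

F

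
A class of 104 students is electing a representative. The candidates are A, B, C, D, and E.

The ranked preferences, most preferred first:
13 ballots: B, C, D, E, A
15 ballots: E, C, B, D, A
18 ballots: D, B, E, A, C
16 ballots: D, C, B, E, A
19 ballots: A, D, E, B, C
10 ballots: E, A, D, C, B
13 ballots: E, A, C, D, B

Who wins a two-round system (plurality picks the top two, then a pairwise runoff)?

D

Round 1 first-place votes: A 19, B 13, C 0, D 34, E 38. E and D advance.
Runoff: E is ranked above D on 38 ballots, D above E on 66.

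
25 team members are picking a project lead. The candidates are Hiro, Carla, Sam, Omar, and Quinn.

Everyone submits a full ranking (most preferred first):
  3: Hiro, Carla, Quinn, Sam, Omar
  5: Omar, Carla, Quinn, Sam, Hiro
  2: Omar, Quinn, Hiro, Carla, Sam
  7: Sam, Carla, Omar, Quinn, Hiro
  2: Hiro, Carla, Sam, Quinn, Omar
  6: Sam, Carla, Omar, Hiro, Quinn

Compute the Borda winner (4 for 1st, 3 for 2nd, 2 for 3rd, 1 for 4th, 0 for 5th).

Hiro: 3×4 + 5×0 + 2×2 + 7×0 + 2×4 + 6×1 = 30
Carla: 3×3 + 5×3 + 2×1 + 7×3 + 2×3 + 6×3 = 71
Sam: 3×1 + 5×1 + 2×0 + 7×4 + 2×2 + 6×4 = 64
Omar: 3×0 + 5×4 + 2×4 + 7×2 + 2×0 + 6×2 = 54
Quinn: 3×2 + 5×2 + 2×3 + 7×1 + 2×1 + 6×0 = 31

Carla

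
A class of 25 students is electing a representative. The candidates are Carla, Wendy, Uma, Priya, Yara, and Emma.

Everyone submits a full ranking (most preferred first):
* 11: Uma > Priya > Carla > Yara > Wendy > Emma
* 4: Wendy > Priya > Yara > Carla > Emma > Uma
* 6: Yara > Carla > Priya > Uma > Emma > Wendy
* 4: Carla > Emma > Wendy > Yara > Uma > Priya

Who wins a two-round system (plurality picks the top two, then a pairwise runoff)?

Round 1 first-place votes: Carla 4, Wendy 4, Uma 11, Priya 0, Yara 6, Emma 0. Uma and Yara advance.
Runoff: Uma is ranked above Yara on 11 ballots, Yara above Uma on 14.

Yara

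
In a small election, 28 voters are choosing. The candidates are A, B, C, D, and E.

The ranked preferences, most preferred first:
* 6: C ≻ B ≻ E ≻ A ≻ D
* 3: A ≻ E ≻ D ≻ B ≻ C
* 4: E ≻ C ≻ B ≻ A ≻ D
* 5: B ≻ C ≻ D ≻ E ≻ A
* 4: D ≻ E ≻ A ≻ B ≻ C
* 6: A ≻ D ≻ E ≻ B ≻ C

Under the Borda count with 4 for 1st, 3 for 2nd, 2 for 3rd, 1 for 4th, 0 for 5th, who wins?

E

A: 6×1 + 3×4 + 4×1 + 5×0 + 4×2 + 6×4 = 54
B: 6×3 + 3×1 + 4×2 + 5×4 + 4×1 + 6×1 = 59
C: 6×4 + 3×0 + 4×3 + 5×3 + 4×0 + 6×0 = 51
D: 6×0 + 3×2 + 4×0 + 5×2 + 4×4 + 6×3 = 50
E: 6×2 + 3×3 + 4×4 + 5×1 + 4×3 + 6×2 = 66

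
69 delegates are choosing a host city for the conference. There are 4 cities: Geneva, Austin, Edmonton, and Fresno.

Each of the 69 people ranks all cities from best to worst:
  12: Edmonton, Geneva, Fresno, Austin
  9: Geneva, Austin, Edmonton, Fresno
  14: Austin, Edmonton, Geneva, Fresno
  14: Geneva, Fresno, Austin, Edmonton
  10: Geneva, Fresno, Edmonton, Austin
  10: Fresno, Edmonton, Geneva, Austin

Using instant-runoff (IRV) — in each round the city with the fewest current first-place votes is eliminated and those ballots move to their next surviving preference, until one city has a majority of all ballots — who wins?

Round 1: Geneva 33, Austin 14, Edmonton 12, Fresno 10. Fresno eliminated.
Round 2: Geneva 33, Austin 14, Edmonton 22. Austin eliminated.
Round 3: Geneva 33, Edmonton 36. Edmonton has a majority (≥35).

Edmonton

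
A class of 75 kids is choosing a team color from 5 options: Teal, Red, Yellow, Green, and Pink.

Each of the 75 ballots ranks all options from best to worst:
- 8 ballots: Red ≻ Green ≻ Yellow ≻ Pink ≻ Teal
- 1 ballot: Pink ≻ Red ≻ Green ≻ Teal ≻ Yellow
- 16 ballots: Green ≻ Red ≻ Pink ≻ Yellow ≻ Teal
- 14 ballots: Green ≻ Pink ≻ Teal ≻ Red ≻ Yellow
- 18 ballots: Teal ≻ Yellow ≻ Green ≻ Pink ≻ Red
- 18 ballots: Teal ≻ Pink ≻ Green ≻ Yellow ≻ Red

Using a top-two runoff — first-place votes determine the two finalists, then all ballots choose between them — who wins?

Green

Round 1 first-place votes: Teal 36, Red 8, Yellow 0, Green 30, Pink 1. Teal and Green advance.
Runoff: Teal is ranked above Green on 36 ballots, Green above Teal on 39.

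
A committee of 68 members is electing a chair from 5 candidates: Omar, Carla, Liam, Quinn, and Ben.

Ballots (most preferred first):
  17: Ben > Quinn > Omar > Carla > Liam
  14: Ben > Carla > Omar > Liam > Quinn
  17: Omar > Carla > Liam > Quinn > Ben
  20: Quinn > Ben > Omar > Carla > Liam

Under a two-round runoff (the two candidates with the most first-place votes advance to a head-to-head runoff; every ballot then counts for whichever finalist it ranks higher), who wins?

Quinn

Round 1 first-place votes: Omar 17, Carla 0, Liam 0, Quinn 20, Ben 31. Ben and Quinn advance.
Runoff: Ben is ranked above Quinn on 31 ballots, Quinn above Ben on 37.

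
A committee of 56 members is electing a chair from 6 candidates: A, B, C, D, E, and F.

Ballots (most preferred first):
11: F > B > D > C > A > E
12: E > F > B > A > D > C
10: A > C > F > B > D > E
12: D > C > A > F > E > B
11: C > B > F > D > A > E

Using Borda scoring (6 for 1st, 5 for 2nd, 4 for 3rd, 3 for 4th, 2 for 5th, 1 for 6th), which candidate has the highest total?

F

A: 11×2 + 12×3 + 10×6 + 12×4 + 11×2 = 188
B: 11×5 + 12×4 + 10×3 + 12×1 + 11×5 = 200
C: 11×3 + 12×1 + 10×5 + 12×5 + 11×6 = 221
D: 11×4 + 12×2 + 10×2 + 12×6 + 11×3 = 193
E: 11×1 + 12×6 + 10×1 + 12×2 + 11×1 = 128
F: 11×6 + 12×5 + 10×4 + 12×3 + 11×4 = 246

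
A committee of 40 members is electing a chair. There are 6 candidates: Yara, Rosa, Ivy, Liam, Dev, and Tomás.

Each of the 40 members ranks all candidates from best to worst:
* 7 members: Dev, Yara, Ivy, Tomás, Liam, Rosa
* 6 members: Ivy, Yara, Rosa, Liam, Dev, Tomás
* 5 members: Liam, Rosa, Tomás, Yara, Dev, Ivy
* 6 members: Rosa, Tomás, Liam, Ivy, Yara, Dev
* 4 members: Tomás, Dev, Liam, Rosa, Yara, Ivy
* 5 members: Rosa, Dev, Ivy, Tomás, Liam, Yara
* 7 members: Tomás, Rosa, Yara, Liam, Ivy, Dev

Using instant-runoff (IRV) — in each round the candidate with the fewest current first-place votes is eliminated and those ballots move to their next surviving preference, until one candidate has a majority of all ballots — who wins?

Round 1: Yara 0, Rosa 11, Ivy 6, Liam 5, Dev 7, Tomás 11. Yara eliminated.
Round 2: Rosa 11, Ivy 6, Liam 5, Dev 7, Tomás 11. Liam eliminated.
Round 3: Rosa 16, Ivy 6, Dev 7, Tomás 11. Ivy eliminated.
Round 4: Rosa 22, Dev 7, Tomás 11. Rosa has a majority (≥21).

Rosa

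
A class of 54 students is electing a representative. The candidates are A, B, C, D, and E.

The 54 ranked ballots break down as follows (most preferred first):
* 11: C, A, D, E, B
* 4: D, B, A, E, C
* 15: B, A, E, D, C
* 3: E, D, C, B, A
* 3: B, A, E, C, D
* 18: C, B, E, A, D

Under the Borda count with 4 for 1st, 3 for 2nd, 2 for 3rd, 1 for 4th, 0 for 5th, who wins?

A: 11×3 + 4×2 + 15×3 + 3×0 + 3×3 + 18×1 = 113
B: 11×0 + 4×3 + 15×4 + 3×1 + 3×4 + 18×3 = 141
C: 11×4 + 4×0 + 15×0 + 3×2 + 3×1 + 18×4 = 125
D: 11×2 + 4×4 + 15×1 + 3×3 + 3×0 + 18×0 = 62
E: 11×1 + 4×1 + 15×2 + 3×4 + 3×2 + 18×2 = 99

B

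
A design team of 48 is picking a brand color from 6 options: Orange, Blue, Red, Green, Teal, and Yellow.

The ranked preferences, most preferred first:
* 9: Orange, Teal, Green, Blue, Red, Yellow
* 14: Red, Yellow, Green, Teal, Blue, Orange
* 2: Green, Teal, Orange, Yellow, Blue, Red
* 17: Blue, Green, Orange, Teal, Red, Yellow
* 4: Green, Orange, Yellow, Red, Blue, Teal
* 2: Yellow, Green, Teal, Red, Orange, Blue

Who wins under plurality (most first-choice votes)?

First-place votes: Orange 9, Blue 17, Red 14, Green 6, Teal 0, Yellow 2.

Blue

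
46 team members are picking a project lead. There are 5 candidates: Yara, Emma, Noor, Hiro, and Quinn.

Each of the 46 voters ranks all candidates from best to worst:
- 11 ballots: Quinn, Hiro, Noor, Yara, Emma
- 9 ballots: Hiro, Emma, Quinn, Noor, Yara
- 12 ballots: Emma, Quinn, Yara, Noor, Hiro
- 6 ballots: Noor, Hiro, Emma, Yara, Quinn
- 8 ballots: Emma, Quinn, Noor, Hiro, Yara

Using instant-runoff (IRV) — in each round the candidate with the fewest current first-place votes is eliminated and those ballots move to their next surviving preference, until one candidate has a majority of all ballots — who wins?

Hiro

Round 1: Yara 0, Emma 20, Noor 6, Hiro 9, Quinn 11. Yara eliminated.
Round 2: Emma 20, Noor 6, Hiro 9, Quinn 11. Noor eliminated.
Round 3: Emma 20, Hiro 15, Quinn 11. Quinn eliminated.
Round 4: Emma 20, Hiro 26. Hiro has a majority (≥24).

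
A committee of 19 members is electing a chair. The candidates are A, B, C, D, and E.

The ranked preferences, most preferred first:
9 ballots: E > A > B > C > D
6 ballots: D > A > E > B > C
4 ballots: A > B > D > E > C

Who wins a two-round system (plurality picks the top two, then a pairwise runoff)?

D

Round 1 first-place votes: A 4, B 0, C 0, D 6, E 9. E and D advance.
Runoff: E is ranked above D on 9 ballots, D above E on 10.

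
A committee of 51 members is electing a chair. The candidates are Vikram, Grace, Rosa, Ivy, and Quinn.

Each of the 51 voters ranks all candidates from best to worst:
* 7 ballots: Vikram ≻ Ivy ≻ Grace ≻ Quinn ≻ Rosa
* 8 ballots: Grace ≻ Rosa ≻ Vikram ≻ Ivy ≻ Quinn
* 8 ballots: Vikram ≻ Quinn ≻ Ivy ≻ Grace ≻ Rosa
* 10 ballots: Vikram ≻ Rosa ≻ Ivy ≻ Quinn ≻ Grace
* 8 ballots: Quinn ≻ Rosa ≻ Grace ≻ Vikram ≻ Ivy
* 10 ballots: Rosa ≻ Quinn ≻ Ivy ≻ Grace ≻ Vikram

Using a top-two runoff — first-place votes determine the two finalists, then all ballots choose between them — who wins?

Round 1 first-place votes: Vikram 25, Grace 8, Rosa 10, Ivy 0, Quinn 8. Vikram and Rosa advance.
Runoff: Vikram is ranked above Rosa on 25 ballots, Rosa above Vikram on 26.

Rosa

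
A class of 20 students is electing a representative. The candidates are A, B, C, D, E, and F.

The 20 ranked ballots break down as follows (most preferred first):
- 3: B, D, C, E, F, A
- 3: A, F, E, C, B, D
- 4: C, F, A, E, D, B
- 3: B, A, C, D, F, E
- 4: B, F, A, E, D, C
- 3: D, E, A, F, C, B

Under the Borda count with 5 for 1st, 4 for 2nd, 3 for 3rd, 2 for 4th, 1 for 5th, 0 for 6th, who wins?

A: 3×0 + 3×5 + 4×3 + 3×4 + 4×3 + 3×3 = 60
B: 3×5 + 3×1 + 4×0 + 3×5 + 4×5 + 3×0 = 53
C: 3×3 + 3×2 + 4×5 + 3×3 + 4×0 + 3×1 = 47
D: 3×4 + 3×0 + 4×1 + 3×2 + 4×1 + 3×5 = 41
E: 3×2 + 3×3 + 4×2 + 3×0 + 4×2 + 3×4 = 43
F: 3×1 + 3×4 + 4×4 + 3×1 + 4×4 + 3×2 = 56

A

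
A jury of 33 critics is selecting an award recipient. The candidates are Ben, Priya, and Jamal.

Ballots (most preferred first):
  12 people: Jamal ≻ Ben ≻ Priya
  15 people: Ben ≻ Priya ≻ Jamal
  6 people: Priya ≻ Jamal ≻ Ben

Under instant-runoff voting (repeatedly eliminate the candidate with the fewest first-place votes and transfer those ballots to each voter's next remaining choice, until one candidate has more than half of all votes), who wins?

Jamal

Round 1: Ben 15, Priya 6, Jamal 12. Priya eliminated.
Round 2: Ben 15, Jamal 18. Jamal has a majority (≥17).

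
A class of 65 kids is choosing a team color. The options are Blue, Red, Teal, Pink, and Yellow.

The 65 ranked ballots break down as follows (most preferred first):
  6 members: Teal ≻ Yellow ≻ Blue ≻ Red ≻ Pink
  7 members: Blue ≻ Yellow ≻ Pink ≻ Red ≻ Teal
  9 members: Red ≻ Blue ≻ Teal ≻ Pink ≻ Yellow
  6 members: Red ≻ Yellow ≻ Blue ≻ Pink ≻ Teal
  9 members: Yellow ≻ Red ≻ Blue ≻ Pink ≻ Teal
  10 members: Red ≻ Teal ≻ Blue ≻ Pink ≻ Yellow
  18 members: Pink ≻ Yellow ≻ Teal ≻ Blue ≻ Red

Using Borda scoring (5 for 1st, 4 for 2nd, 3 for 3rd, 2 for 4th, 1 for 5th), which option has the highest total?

Yellow

Blue: 6×3 + 7×5 + 9×4 + 6×3 + 9×3 + 10×3 + 18×2 = 200
Red: 6×2 + 7×2 + 9×5 + 6×5 + 9×4 + 10×5 + 18×1 = 205
Teal: 6×5 + 7×1 + 9×3 + 6×1 + 9×1 + 10×4 + 18×3 = 173
Pink: 6×1 + 7×3 + 9×2 + 6×2 + 9×2 + 10×2 + 18×5 = 185
Yellow: 6×4 + 7×4 + 9×1 + 6×4 + 9×5 + 10×1 + 18×4 = 212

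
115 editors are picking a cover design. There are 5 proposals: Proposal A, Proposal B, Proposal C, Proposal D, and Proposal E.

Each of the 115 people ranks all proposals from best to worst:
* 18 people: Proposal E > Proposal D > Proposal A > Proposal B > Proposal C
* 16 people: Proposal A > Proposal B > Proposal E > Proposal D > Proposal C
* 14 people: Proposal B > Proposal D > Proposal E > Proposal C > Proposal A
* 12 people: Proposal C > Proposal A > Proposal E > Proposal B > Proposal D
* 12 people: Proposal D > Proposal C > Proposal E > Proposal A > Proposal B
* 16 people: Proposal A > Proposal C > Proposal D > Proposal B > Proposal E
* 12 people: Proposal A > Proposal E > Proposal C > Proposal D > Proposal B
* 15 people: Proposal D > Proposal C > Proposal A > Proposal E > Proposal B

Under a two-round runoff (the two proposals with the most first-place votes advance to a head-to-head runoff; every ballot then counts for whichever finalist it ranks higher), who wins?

Round 1 first-place votes: Proposal A 44, Proposal B 14, Proposal C 12, Proposal D 27, Proposal E 18. Proposal A and Proposal D advance.
Runoff: Proposal A is ranked above Proposal D on 56 ballots, Proposal D above Proposal A on 59.

Proposal D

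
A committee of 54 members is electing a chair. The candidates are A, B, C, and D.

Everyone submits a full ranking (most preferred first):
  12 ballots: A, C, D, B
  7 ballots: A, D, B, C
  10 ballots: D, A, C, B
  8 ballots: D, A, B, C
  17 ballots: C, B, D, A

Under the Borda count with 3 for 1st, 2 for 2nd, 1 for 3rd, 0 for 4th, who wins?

D

A: 12×3 + 7×3 + 10×2 + 8×2 + 17×0 = 93
B: 12×0 + 7×1 + 10×0 + 8×1 + 17×2 = 49
C: 12×2 + 7×0 + 10×1 + 8×0 + 17×3 = 85
D: 12×1 + 7×2 + 10×3 + 8×3 + 17×1 = 97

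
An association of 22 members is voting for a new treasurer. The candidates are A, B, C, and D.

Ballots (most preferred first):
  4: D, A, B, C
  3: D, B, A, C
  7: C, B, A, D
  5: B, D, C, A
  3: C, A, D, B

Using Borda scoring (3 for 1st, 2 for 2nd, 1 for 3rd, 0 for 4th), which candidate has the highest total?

A: 4×2 + 3×1 + 7×1 + 5×0 + 3×2 = 24
B: 4×1 + 3×2 + 7×2 + 5×3 + 3×0 = 39
C: 4×0 + 3×0 + 7×3 + 5×1 + 3×3 = 35
D: 4×3 + 3×3 + 7×0 + 5×2 + 3×1 = 34

B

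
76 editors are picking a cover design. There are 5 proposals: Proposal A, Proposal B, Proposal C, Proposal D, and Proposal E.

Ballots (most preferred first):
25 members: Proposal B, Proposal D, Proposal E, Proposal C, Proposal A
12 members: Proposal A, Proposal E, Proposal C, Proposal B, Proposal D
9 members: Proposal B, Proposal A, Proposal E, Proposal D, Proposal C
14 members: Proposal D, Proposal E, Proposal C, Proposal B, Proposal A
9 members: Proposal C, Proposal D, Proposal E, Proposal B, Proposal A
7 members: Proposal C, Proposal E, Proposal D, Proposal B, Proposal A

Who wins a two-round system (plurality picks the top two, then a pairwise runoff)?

Proposal C

Round 1 first-place votes: Proposal A 12, Proposal B 34, Proposal C 16, Proposal D 14, Proposal E 0. Proposal B and Proposal C advance.
Runoff: Proposal B is ranked above Proposal C on 34 ballots, Proposal C above Proposal B on 42.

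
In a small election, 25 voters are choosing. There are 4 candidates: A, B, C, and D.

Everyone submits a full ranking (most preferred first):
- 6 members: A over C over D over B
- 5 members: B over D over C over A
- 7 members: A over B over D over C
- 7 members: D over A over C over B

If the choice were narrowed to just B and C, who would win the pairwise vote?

B is ranked above C on 12 ballots; C above B on 13.

C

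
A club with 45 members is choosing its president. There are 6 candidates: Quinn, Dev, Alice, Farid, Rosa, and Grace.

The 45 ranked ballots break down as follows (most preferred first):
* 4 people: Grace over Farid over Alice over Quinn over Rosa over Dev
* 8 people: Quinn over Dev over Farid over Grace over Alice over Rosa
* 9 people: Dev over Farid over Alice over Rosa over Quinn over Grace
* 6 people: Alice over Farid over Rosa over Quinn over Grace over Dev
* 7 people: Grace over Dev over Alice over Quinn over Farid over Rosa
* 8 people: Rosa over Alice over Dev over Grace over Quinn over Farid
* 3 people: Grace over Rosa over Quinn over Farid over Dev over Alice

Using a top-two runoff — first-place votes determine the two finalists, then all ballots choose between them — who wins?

Round 1 first-place votes: Quinn 8, Dev 9, Alice 6, Farid 0, Rosa 8, Grace 14. Grace and Dev advance.
Runoff: Grace is ranked above Dev on 20 ballots, Dev above Grace on 25.

Dev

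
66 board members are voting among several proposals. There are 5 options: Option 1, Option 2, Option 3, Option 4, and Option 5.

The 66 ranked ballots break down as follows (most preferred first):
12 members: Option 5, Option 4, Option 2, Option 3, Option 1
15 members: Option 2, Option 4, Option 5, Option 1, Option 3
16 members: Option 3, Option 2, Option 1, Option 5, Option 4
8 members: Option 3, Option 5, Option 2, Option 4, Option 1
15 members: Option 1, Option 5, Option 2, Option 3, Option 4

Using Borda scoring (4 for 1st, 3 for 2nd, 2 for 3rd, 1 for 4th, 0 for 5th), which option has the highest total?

Option 2

Option 1: 12×0 + 15×1 + 16×2 + 8×0 + 15×4 = 107
Option 2: 12×2 + 15×4 + 16×3 + 8×2 + 15×2 = 178
Option 3: 12×1 + 15×0 + 16×4 + 8×4 + 15×1 = 123
Option 4: 12×3 + 15×3 + 16×0 + 8×1 + 15×0 = 89
Option 5: 12×4 + 15×2 + 16×1 + 8×3 + 15×3 = 163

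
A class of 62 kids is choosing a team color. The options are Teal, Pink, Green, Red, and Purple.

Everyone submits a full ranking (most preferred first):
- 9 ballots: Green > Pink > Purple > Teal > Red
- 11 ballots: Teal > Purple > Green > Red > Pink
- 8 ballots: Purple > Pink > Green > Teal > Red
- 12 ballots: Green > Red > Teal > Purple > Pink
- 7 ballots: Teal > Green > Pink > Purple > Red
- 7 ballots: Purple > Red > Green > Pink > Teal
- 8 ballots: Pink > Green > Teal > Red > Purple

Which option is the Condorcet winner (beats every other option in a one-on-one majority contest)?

Green

Green vs Teal: 44–18
Green vs Pink: 46–16
Green vs Red: 55–7
Green vs Purple: 36–26
Green beats every other option.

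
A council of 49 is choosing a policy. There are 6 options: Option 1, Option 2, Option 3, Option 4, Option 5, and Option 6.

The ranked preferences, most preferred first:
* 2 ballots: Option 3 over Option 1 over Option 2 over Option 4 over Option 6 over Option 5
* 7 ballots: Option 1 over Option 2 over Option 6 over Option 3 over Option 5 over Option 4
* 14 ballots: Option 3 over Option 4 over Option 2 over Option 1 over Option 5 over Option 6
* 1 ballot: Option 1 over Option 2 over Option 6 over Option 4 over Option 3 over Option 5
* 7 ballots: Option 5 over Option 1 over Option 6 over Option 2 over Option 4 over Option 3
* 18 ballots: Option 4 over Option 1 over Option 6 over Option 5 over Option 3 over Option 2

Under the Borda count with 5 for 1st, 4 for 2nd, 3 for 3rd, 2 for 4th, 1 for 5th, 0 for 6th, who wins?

Option 1

Option 1: 2×4 + 7×5 + 14×2 + 1×5 + 7×4 + 18×4 = 176
Option 2: 2×3 + 7×4 + 14×3 + 1×4 + 7×2 + 18×0 = 94
Option 3: 2×5 + 7×2 + 14×5 + 1×1 + 7×0 + 18×1 = 113
Option 4: 2×2 + 7×0 + 14×4 + 1×2 + 7×1 + 18×5 = 159
Option 5: 2×0 + 7×1 + 14×1 + 1×0 + 7×5 + 18×2 = 92
Option 6: 2×1 + 7×3 + 14×0 + 1×3 + 7×3 + 18×3 = 101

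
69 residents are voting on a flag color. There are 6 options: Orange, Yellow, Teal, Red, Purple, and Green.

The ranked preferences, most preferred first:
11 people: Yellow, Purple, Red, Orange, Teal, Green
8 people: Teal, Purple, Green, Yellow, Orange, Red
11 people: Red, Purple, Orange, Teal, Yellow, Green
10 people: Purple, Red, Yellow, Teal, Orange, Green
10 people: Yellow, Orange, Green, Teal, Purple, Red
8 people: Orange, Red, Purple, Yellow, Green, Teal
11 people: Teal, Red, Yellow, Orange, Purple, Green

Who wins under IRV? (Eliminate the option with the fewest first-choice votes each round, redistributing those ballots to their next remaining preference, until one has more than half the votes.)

Red

Round 1: Orange 8, Yellow 21, Teal 19, Red 11, Purple 10, Green 0. Green eliminated.
Round 2: Orange 8, Yellow 21, Teal 19, Red 11, Purple 10. Orange eliminated.
Round 3: Yellow 21, Teal 19, Red 19, Purple 10. Purple eliminated.
Round 4: Yellow 21, Teal 19, Red 29. Teal eliminated.
Round 5: Yellow 29, Red 40. Red has a majority (≥35).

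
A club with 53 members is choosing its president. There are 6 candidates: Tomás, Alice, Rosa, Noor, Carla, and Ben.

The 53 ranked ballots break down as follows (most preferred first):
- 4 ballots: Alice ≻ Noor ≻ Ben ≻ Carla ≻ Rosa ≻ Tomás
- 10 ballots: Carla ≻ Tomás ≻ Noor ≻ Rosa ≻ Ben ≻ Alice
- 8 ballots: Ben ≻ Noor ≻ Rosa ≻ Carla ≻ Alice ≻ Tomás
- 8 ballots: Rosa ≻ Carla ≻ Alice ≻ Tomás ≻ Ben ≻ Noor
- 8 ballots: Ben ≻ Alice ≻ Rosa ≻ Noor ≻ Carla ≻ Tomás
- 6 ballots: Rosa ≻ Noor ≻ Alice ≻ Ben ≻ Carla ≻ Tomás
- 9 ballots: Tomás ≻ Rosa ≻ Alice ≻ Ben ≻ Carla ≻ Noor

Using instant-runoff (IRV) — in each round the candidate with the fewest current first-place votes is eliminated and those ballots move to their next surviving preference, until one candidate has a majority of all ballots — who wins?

Round 1: Tomás 9, Alice 4, Rosa 14, Noor 0, Carla 10, Ben 16. Noor eliminated.
Round 2: Tomás 9, Alice 4, Rosa 14, Carla 10, Ben 16. Alice eliminated.
Round 3: Tomás 9, Rosa 14, Carla 10, Ben 20. Tomás eliminated.
Round 4: Rosa 23, Carla 10, Ben 20. Carla eliminated.
Round 5: Rosa 33, Ben 20. Rosa has a majority (≥27).

Rosa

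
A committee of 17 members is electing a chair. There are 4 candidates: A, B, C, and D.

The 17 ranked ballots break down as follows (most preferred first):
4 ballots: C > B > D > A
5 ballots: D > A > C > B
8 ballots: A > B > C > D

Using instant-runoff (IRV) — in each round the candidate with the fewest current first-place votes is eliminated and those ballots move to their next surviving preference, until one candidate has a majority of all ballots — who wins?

Round 1: A 8, B 0, C 4, D 5. B eliminated.
Round 2: A 8, C 4, D 5. C eliminated.
Round 3: A 8, D 9. D has a majority (≥9).

D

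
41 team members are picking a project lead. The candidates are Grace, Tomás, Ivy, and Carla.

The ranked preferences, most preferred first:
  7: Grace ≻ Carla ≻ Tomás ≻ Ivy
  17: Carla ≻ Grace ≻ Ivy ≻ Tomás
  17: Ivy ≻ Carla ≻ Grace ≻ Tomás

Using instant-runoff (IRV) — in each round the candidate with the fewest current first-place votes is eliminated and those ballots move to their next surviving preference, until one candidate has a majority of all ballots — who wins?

Carla

Round 1: Grace 7, Tomás 0, Ivy 17, Carla 17. Tomás eliminated.
Round 2: Grace 7, Ivy 17, Carla 17. Grace eliminated.
Round 3: Ivy 17, Carla 24. Carla has a majority (≥21).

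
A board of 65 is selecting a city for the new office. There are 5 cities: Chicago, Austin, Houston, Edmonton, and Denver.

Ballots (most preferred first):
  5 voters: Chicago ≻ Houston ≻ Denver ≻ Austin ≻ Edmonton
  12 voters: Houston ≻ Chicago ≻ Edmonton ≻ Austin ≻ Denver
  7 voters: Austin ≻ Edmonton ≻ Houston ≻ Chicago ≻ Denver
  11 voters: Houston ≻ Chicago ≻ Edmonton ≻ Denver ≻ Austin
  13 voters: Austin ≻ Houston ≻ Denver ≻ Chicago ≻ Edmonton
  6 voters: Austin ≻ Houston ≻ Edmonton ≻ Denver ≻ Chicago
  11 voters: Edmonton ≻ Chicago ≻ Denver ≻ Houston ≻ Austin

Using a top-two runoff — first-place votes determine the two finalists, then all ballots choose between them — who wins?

Houston

Round 1 first-place votes: Chicago 5, Austin 26, Houston 23, Edmonton 11, Denver 0. Austin and Houston advance.
Runoff: Austin is ranked above Houston on 26 ballots, Houston above Austin on 39.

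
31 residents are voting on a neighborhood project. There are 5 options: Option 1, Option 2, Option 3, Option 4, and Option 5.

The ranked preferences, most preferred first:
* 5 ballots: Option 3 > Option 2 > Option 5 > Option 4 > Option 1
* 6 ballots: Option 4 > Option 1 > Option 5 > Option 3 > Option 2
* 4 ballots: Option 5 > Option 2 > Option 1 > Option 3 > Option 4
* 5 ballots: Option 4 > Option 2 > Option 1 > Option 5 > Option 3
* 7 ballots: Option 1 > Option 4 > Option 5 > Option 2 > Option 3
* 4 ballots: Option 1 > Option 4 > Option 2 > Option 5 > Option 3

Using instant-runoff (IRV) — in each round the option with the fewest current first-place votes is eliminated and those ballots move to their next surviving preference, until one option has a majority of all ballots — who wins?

Option 4

Round 1: Option 1 11, Option 2 0, Option 3 5, Option 4 11, Option 5 4. Option 2 eliminated.
Round 2: Option 1 11, Option 3 5, Option 4 11, Option 5 4. Option 5 eliminated.
Round 3: Option 1 15, Option 3 5, Option 4 11. Option 3 eliminated.
Round 4: Option 1 15, Option 4 16. Option 4 has a majority (≥16).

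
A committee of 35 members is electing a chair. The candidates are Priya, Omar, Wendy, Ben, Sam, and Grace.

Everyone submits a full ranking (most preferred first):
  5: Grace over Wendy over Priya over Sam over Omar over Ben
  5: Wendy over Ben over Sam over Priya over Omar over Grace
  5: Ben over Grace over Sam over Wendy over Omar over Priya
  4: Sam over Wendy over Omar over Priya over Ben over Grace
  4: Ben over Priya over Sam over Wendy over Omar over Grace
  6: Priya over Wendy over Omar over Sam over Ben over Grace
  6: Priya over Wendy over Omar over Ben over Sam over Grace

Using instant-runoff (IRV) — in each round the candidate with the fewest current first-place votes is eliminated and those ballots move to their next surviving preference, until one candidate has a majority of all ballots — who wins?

Wendy

Round 1: Priya 12, Omar 0, Wendy 5, Ben 9, Sam 4, Grace 5. Omar eliminated.
Round 2: Priya 12, Wendy 5, Ben 9, Sam 4, Grace 5. Sam eliminated.
Round 3: Priya 12, Wendy 9, Ben 9, Grace 5. Grace eliminated.
Round 4: Priya 12, Wendy 14, Ben 9. Ben eliminated.
Round 5: Priya 16, Wendy 19. Wendy has a majority (≥18).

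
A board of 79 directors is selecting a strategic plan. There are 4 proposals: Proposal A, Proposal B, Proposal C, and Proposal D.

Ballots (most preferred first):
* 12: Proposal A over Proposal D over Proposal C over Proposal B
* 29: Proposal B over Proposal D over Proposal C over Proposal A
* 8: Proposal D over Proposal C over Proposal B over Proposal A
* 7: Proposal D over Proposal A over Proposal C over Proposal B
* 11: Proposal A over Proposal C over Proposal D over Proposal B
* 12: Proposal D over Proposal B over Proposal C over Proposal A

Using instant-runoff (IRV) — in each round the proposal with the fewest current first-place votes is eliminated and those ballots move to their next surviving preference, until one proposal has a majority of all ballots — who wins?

Proposal D

Round 1: Proposal A 23, Proposal B 29, Proposal C 0, Proposal D 27. Proposal C eliminated.
Round 2: Proposal A 23, Proposal B 29, Proposal D 27. Proposal A eliminated.
Round 3: Proposal B 29, Proposal D 50. Proposal D has a majority (≥40).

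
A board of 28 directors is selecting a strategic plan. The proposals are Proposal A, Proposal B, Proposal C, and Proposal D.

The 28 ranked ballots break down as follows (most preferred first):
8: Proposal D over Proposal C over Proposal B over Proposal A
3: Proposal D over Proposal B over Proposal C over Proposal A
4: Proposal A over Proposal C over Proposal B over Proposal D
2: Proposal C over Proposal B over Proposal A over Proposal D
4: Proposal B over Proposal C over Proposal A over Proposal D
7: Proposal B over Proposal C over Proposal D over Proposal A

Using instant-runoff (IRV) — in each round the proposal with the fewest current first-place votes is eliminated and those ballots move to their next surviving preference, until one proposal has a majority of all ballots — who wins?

Proposal B

Round 1: Proposal A 4, Proposal B 11, Proposal C 2, Proposal D 11. Proposal C eliminated.
Round 2: Proposal A 4, Proposal B 13, Proposal D 11. Proposal A eliminated.
Round 3: Proposal B 17, Proposal D 11. Proposal B has a majority (≥15).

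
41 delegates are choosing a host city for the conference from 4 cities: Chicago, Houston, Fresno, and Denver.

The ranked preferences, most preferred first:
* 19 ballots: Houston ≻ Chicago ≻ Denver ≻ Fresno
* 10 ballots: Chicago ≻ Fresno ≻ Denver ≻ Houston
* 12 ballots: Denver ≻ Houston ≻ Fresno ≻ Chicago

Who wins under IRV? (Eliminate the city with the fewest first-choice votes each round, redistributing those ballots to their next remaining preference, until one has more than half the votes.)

Round 1: Chicago 10, Houston 19, Fresno 0, Denver 12. Fresno eliminated.
Round 2: Chicago 10, Houston 19, Denver 12. Chicago eliminated.
Round 3: Houston 19, Denver 22. Denver has a majority (≥21).

Denver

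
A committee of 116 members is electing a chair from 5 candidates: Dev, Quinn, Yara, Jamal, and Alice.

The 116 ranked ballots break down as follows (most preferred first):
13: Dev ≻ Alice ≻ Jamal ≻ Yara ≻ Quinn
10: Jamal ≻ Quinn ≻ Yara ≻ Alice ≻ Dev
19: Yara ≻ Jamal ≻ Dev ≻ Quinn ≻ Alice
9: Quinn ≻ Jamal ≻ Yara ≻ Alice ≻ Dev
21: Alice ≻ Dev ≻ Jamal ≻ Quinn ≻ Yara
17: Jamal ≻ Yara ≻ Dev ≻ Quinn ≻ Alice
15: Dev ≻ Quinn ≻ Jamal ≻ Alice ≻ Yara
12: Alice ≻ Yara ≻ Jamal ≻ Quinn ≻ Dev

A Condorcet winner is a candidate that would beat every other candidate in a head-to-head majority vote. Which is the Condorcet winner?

Jamal vs Dev: 67–49
Jamal vs Quinn: 92–24
Jamal vs Yara: 85–31
Jamal vs Alice: 70–46
Jamal beats every other candidate.

Jamal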